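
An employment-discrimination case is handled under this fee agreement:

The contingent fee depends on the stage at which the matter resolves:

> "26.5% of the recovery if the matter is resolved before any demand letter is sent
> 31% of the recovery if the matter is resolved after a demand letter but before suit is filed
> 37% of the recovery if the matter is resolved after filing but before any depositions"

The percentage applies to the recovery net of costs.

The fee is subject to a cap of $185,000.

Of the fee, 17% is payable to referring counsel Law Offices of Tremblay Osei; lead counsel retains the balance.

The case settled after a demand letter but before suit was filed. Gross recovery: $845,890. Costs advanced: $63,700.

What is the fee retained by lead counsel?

Fee base (net of costs): $845,890 − $63,700 = $782,190
The matter settled after a demand letter but before suit was filed, so the 31% rate applies.
$782,190 × 31% = $242,478.90
$242,478.90 exceeds the $185,000 cap, so the fee is capped at $185,000.00.
Referral share: 17% of $185,000.00 = $31,450.00; lead counsel retains $185,000.00 − $31,450.00 = $153,550.00.

$153,550.00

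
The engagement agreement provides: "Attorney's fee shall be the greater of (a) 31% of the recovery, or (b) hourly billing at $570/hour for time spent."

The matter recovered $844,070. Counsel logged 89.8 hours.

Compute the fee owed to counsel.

(a) 31% of $844,070 = $261,661.70
(b) 89.8 × $570 = $51,186.00
The greater is (a): $261,661.70.

$261,661.70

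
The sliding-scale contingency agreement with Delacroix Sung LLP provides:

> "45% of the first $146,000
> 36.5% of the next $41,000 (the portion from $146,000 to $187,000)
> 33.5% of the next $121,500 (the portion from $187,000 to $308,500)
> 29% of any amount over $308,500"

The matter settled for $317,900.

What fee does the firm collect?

First $146,000 at 45% = $65,700.00
Next $41,000 at 36.5% = $14,965.00
Next $121,500 at 33.5% = $40,702.50
Remaining $9,400 at 29% = $2,726.00
Fee: $65,700.00 + $14,965.00 + $40,702.50 + $2,726.00 = $124,093.50

$124,093.50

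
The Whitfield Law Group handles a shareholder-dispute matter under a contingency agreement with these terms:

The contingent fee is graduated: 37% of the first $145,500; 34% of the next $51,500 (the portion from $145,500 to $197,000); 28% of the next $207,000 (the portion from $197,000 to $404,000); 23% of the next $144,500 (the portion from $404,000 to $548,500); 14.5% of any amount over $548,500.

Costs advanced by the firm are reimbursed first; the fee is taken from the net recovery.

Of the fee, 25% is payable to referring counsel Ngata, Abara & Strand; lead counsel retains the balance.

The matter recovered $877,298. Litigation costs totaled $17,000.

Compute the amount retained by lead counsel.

Fee base (net of costs): $877,298 − $17,000 = $860,298
First $145,500 at 37% = $53,835.00
Next $51,500 at 34% = $17,510.00
Next $207,000 at 28% = $57,960.00
Next $144,500 at 23% = $33,235.00
Remaining $311,798 at 14.5% = $45,210.71
Fee: $53,835.00 + $17,510.00 + $57,960.00 + $33,235.00 + $45,210.71 = $207,750.71
Referral share: 25% of $207,750.71 = $51,937.68; lead counsel retains $207,750.71 − $51,937.68 = $155,813.03.

$155,813.03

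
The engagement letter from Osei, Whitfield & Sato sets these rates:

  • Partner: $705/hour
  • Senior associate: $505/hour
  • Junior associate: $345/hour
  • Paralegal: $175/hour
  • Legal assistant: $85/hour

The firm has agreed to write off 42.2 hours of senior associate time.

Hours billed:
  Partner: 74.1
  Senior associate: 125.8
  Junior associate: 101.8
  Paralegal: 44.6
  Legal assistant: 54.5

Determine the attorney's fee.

Partner: 74.1 × $705 = $52,240.50
Senior associate: 125.8 × $505 = $63,529.00
Junior associate: 101.8 × $345 = $35,121.00
Paralegal: 44.6 × $175 = $7,805.00
Legal assistant: 54.5 × $85 = $4,632.50
Subtotal: $163,328.00
Write-off: 42.2 × $505 = $21,311.00
Total: $163,328.00 − $21,311.00 = $142,017.00

$142,017.00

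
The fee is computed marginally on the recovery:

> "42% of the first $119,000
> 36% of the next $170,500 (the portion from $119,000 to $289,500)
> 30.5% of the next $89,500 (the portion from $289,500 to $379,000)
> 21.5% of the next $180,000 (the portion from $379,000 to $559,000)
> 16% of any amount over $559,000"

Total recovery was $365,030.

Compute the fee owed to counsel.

First $119,000 at 42% = $49,980.00
Next $170,500 at 36% = $61,380.00
Remaining $75,530 at 30.5% = $23,036.65
Fee: $49,980.00 + $61,380.00 + $23,036.65 = $134,396.65

$134,396.65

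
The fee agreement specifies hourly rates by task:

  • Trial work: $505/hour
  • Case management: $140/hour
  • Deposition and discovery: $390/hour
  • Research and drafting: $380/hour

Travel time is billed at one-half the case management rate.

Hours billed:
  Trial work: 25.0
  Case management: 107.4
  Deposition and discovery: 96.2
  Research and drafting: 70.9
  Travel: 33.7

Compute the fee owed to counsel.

Trial work: 25.0 × $505 = $12,625.00
Case management: 107.4 × $140 = $15,036.00
Deposition and discovery: 96.2 × $390 = $37,518.00
Research and drafting: 70.9 × $380 = $26,942.00
Subtotal: $12,625.00 + $15,036.00 + $37,518.00 + $26,942.00 = $92,121.00
Travel: 33.7 × ($140 ÷ 2) = 33.7 × $70.00 = $2,359.00
Total: $92,121.00 + $2,359.00 = $94,480.00

$94,480.00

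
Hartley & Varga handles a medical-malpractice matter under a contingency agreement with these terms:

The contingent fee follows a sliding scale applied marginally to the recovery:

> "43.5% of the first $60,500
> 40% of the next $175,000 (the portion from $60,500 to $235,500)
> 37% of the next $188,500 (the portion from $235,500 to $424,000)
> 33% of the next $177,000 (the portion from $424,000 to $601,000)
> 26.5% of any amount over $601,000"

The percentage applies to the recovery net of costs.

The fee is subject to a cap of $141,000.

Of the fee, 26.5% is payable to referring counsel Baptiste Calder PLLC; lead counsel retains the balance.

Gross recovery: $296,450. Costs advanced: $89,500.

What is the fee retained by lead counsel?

Fee base (net of costs): $296,450 − $89,500 = $206,950
First $60,500 at 43.5% = $26,317.50
Remaining $146,450 at 40% = $58,580.00
Fee: $26,317.50 + $58,580.00 = $84,897.50
$84,897.50 is under the $141,000 cap.
Referral share: 26.5% of $84,897.50 = $22,497.84; lead counsel retains $84,897.50 − $22,497.84 = $62,399.66.

$62,399.66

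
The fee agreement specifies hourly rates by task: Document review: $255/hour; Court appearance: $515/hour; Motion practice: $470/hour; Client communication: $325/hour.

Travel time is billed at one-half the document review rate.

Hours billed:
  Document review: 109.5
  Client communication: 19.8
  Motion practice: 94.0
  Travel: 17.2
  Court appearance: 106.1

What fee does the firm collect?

$135,372.00

Document review: 109.5 × $255 = $27,922.50
Court appearance: 106.1 × $515 = $54,641.50
Motion practice: 94.0 × $470 = $44,180.00
Client communication: 19.8 × $325 = $6,435.00
Subtotal: $27,922.50 + $54,641.50 + $44,180.00 + $6,435.00 = $133,179.00
Travel: 17.2 × ($255 ÷ 2) = 17.2 × $127.50 = $2,193.00
Total: $133,179.00 + $2,193.00 = $135,372.00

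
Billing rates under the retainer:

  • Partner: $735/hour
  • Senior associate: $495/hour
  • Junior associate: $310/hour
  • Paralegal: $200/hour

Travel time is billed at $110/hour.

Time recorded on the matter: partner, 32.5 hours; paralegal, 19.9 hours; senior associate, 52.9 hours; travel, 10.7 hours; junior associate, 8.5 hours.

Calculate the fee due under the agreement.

$57,865.00

Partner: 32.5 × $735 = $23,887.50
Senior associate: 52.9 × $495 = $26,185.50
Junior associate: 8.5 × $310 = $2,635.00
Paralegal: 19.9 × $200 = $3,980.00
Subtotal: $23,887.50 + $26,185.50 + $2,635.00 + $3,980.00 = $56,688.00
Travel: 10.7 × $110 = $1,177.00
Total: $56,688.00 + $1,177.00 = $57,865.00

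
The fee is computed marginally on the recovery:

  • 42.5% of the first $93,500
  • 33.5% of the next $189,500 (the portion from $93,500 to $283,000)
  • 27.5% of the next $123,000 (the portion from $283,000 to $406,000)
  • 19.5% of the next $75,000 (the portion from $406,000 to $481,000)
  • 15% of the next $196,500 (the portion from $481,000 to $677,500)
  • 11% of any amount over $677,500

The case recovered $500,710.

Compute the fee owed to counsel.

First $93,500 at 42.5% = $39,737.50
Next $189,500 at 33.5% = $63,482.50
Next $123,000 at 27.5% = $33,825.00
Next $75,000 at 19.5% = $14,625.00
Remaining $19,710 at 15% = $2,956.50
Fee: $39,737.50 + $63,482.50 + $33,825.00 + $14,625.00 + $2,956.50 = $154,626.50

$154,626.50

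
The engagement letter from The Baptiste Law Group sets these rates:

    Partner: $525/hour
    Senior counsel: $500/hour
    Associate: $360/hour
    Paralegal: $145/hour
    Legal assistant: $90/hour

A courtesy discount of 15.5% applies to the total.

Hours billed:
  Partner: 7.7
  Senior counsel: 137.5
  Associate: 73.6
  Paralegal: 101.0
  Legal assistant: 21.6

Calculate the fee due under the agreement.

Partner: 7.7 × $525 = $4,042.50
Senior counsel: 137.5 × $500 = $68,750.00
Associate: 73.6 × $360 = $26,496.00
Paralegal: 101.0 × $145 = $14,645.00
Legal assistant: 21.6 × $90 = $1,944.00
Subtotal: $115,877.50
Less 15.5% discount: −$17,961.01
Total: $115,877.50 − $17,961.01 = $97,916.49

$97,916.49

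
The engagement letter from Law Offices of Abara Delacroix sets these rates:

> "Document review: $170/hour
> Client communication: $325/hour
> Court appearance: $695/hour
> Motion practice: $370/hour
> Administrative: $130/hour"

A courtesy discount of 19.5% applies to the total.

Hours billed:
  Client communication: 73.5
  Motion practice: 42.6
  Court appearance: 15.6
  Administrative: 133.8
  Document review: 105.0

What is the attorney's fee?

Document review: 105.0 × $170 = $17,850.00
Client communication: 73.5 × $325 = $23,887.50
Court appearance: 15.6 × $695 = $10,842.00
Motion practice: 42.6 × $370 = $15,762.00
Administrative: 133.8 × $130 = $17,394.00
Subtotal: $85,735.50
Less 19.5% discount: −$16,718.42
Total: $85,735.50 − $16,718.42 = $69,017.08

$69,017.08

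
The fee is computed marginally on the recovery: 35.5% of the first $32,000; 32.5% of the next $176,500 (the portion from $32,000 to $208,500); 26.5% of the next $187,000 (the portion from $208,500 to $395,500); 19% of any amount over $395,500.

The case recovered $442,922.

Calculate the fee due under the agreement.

First $32,000 at 35.5% = $11,360.00
Next $176,500 at 32.5% = $57,362.50
Next $187,000 at 26.5% = $49,555.00
Remaining $47,422 at 19% = $9,010.18
Fee: $11,360.00 + $57,362.50 + $49,555.00 + $9,010.18 = $127,287.68

$127,287.68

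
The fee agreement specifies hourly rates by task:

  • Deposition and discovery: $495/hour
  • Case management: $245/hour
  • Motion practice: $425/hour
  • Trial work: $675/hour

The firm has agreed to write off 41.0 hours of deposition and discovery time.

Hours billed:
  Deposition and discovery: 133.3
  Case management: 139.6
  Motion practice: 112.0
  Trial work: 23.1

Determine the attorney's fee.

$143,083.00

Deposition and discovery: 133.3 × $495 = $65,983.50
Case management: 139.6 × $245 = $34,202.00
Motion practice: 112.0 × $425 = $47,600.00
Trial work: 23.1 × $675 = $15,592.50
Subtotal: $163,378.00
Write-off: 41.0 × $495 = $20,295.00
Total: $163,378.00 − $20,295.00 = $143,083.00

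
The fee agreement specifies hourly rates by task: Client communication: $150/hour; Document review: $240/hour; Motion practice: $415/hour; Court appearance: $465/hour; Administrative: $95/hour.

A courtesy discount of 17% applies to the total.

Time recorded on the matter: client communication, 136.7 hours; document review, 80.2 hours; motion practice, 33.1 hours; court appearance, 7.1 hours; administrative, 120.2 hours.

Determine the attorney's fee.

Client communication: 136.7 × $150 = $20,505.00
Document review: 80.2 × $240 = $19,248.00
Motion practice: 33.1 × $415 = $13,736.50
Court appearance: 7.1 × $465 = $3,301.50
Administrative: 120.2 × $95 = $11,419.00
Subtotal: $68,210.00
Less 17% discount: −$11,595.70
Total: $68,210.00 − $11,595.70 = $56,614.30

$56,614.30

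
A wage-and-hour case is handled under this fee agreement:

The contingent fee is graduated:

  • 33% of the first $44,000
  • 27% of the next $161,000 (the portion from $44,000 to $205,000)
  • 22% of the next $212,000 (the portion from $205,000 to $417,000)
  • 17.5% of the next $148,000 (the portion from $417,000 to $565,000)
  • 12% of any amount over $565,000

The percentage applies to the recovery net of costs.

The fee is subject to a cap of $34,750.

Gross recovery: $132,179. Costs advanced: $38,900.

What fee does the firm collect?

$27,825.33

Fee base (net of costs): $132,179 − $38,900 = $93,279
First $44,000 at 33% = $14,520.00
Remaining $49,279 at 27% = $13,305.33
Fee: $14,520.00 + $13,305.33 = $27,825.33
$27,825.33 is under the $34,750 cap.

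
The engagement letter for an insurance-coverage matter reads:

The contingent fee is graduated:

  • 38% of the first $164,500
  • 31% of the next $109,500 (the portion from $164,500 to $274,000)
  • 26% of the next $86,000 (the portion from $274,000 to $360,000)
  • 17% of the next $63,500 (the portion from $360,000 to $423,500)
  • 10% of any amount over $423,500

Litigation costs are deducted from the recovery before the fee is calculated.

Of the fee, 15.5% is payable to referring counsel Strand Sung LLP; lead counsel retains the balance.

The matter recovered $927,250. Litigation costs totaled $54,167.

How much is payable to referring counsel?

$27,058.09

Fee base (net of costs): $927,250 − $54,167 = $873,083
First $164,500 at 38% = $62,510.00
Next $109,500 at 31% = $33,945.00
Next $86,000 at 26% = $22,360.00
Next $63,500 at 17% = $10,795.00
Remaining $449,583 at 10% = $44,958.30
Fee: $62,510.00 + $33,945.00 + $22,360.00 + $10,795.00 + $44,958.30 = $174,568.30
Referral share: 15.5% of $174,568.30 = $27,058.09; lead counsel retains $174,568.30 − $27,058.09 = $147,510.21.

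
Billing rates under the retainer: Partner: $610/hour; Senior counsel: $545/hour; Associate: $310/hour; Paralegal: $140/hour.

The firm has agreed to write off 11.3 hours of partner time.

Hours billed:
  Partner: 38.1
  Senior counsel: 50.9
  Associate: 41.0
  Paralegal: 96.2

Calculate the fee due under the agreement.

$70,266.50

Partner: 38.1 × $610 = $23,241.00
Senior counsel: 50.9 × $545 = $27,740.50
Associate: 41.0 × $310 = $12,710.00
Paralegal: 96.2 × $140 = $13,468.00
Subtotal: $77,159.50
Write-off: 11.3 × $610 = $6,893.00
Total: $77,159.50 − $6,893.00 = $70,266.50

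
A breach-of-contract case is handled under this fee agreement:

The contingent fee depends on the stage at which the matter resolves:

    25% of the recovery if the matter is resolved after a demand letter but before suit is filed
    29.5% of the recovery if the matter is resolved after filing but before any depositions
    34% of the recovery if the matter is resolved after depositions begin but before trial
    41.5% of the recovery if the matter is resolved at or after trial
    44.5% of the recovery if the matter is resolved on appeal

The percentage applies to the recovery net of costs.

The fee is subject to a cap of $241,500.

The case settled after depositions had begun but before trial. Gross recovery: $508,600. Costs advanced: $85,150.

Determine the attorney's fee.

$143,973.00

Fee base (net of costs): $508,600 − $85,150 = $423,450
The matter settled after depositions had begun but before trial, so the 34% rate applies.
$423,450 × 34% = $143,973.00
$143,973.00 is under the $241,500 cap.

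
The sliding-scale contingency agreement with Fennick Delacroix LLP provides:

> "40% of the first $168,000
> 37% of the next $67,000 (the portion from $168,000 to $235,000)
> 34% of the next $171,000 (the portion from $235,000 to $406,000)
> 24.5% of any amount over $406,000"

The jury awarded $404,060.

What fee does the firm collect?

$149,470.40

First $168,000 at 40% = $67,200.00
Next $67,000 at 37% = $24,790.00
Remaining $169,060 at 34% = $57,480.40
Fee: $67,200.00 + $24,790.00 + $57,480.40 = $149,470.40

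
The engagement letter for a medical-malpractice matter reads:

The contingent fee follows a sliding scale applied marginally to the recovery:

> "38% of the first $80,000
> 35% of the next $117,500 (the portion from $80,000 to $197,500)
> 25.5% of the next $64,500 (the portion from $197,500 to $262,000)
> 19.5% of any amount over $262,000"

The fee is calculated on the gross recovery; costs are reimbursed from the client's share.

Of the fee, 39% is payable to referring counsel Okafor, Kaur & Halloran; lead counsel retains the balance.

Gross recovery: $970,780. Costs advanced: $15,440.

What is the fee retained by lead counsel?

Fee base is the gross recovery, $970,780; costs are reimbursed separately.
First $80,000 at 38% = $30,400.00
Next $117,500 at 35% = $41,125.00
Next $64,500 at 25.5% = $16,447.50
Remaining $708,780 at 19.5% = $138,212.10
Fee: $30,400.00 + $41,125.00 + $16,447.50 + $138,212.10 = $226,184.60
Referral share: 39% of $226,184.60 = $88,211.99; lead counsel retains $226,184.60 − $88,211.99 = $137,972.61.

$137,972.61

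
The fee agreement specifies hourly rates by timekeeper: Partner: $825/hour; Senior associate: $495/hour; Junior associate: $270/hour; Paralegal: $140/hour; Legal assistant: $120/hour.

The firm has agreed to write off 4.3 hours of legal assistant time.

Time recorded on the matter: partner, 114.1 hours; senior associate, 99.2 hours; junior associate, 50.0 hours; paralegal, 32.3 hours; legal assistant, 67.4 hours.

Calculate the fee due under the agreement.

Partner: 114.1 × $825 = $94,132.50
Senior associate: 99.2 × $495 = $49,104.00
Junior associate: 50.0 × $270 = $13,500.00
Paralegal: 32.3 × $140 = $4,522.00
Legal assistant: 67.4 × $120 = $8,088.00
Subtotal: $169,346.50
Write-off: 4.3 × $120 = $516.00
Total: $169,346.50 − $516.00 = $168,830.50

$168,830.50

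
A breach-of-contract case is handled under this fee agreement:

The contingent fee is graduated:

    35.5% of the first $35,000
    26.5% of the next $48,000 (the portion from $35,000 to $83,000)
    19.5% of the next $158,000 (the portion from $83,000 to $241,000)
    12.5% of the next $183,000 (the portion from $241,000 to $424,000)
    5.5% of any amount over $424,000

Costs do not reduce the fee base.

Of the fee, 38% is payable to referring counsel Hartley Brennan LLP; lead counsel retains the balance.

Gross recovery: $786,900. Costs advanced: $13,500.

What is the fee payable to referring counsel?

$37,540.01

Fee base is the gross recovery, $786,900; costs are reimbursed separately.
First $35,000 at 35.5% = $12,425.00
Next $48,000 at 26.5% = $12,720.00
Next $158,000 at 19.5% = $30,810.00
Next $183,000 at 12.5% = $22,875.00
Remaining $362,900 at 5.5% = $19,959.50
Fee: $12,425.00 + $12,720.00 + $30,810.00 + $22,875.00 + $19,959.50 = $98,789.50
Referral share: 38% of $98,789.50 = $37,540.01; lead counsel retains $98,789.50 − $37,540.01 = $61,249.49.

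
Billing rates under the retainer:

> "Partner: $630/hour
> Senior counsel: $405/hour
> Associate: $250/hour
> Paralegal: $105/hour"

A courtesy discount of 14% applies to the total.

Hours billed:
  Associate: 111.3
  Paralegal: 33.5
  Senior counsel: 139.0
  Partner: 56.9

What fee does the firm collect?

Partner: 56.9 × $630 = $35,847.00
Senior counsel: 139.0 × $405 = $56,295.00
Associate: 111.3 × $250 = $27,825.00
Paralegal: 33.5 × $105 = $3,517.50
Subtotal: $123,484.50
Less 14% discount: −$17,287.83
Total: $123,484.50 − $17,287.83 = $106,196.67

$106,196.67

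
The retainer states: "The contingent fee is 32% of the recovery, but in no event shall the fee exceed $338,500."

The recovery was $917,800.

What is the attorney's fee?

32% of $917,800 = $293,696.00
That is under the $338,500 cap.

$293,696.00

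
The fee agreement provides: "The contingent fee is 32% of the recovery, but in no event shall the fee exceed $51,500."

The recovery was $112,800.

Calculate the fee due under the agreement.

32% of $112,800 = $36,096.00
That is under the $51,500 cap.

$36,096.00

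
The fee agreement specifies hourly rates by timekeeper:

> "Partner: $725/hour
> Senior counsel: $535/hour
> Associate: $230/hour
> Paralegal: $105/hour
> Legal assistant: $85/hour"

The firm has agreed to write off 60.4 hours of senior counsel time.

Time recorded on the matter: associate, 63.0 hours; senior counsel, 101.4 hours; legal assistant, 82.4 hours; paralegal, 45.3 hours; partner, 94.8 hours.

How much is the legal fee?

Partner: 94.8 × $725 = $68,730.00
Senior counsel: 101.4 × $535 = $54,249.00
Associate: 63.0 × $230 = $14,490.00
Paralegal: 45.3 × $105 = $4,756.50
Legal assistant: 82.4 × $85 = $7,004.00
Subtotal: $149,229.50
Write-off: 60.4 × $535 = $32,314.00
Total: $149,229.50 − $32,314.00 = $116,915.50

$116,915.50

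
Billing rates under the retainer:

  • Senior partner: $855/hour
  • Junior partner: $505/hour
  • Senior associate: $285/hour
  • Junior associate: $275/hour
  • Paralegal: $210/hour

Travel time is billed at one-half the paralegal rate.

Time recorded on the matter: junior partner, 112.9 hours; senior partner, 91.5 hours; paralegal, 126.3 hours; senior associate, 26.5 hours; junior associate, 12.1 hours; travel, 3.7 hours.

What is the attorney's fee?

Senior partner: 91.5 × $855 = $78,232.50
Junior partner: 112.9 × $505 = $57,014.50
Senior associate: 26.5 × $285 = $7,552.50
Junior associate: 12.1 × $275 = $3,327.50
Paralegal: 126.3 × $210 = $26,523.00
Subtotal: $78,232.50 + $57,014.50 + $7,552.50 + $3,327.50 + $26,523.00 = $172,650.00
Travel: 3.7 × ($210 ÷ 2) = 3.7 × $105.00 = $388.50
Total: $172,650.00 + $388.50 = $173,038.50

$173,038.50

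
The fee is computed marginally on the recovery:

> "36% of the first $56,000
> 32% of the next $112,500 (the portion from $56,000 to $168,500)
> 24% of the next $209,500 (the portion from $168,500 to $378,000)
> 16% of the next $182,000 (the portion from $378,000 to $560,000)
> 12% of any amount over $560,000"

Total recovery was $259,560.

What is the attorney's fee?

$78,014.40

First $56,000 at 36% = $20,160.00
Next $112,500 at 32% = $36,000.00
Remaining $91,060 at 24% = $21,854.40
Fee: $20,160.00 + $36,000.00 + $21,854.40 = $78,014.40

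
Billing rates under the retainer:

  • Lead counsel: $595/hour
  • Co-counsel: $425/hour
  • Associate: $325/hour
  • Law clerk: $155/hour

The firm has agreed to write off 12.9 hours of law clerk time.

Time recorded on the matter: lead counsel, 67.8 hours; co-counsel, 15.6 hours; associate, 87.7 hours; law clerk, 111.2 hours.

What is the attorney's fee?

$90,710.00

Lead counsel: 67.8 × $595 = $40,341.00
Co-counsel: 15.6 × $425 = $6,630.00
Associate: 87.7 × $325 = $28,502.50
Law clerk: 111.2 × $155 = $17,236.00
Subtotal: $92,709.50
Write-off: 12.9 × $155 = $1,999.50
Total: $92,709.50 − $1,999.50 = $90,710.00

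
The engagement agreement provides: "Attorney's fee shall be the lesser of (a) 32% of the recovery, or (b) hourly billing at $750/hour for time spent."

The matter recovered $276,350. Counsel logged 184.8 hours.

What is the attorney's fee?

(a) 32% of $276,350 = $88,432.00
(b) 184.8 × $750 = $138,600.00
The lesser is (a): $88,432.00.

$88,432.00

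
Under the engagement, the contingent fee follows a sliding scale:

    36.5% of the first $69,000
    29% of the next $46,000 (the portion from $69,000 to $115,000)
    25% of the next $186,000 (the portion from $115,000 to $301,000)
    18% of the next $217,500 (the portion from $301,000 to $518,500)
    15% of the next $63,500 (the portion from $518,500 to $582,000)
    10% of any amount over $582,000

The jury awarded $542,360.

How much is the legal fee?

First $69,000 at 36.5% = $25,185.00
Next $46,000 at 29% = $13,340.00
Next $186,000 at 25% = $46,500.00
Next $217,500 at 18% = $39,150.00
Remaining $23,860 at 15% = $3,579.00
Fee: $25,185.00 + $13,340.00 + $46,500.00 + $39,150.00 + $3,579.00 = $127,754.00

$127,754.00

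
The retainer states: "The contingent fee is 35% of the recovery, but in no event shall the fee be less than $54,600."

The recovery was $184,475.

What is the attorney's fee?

35% of $184,475 = $64,566.25
That exceeds the $54,600 minimum.

$64,566.25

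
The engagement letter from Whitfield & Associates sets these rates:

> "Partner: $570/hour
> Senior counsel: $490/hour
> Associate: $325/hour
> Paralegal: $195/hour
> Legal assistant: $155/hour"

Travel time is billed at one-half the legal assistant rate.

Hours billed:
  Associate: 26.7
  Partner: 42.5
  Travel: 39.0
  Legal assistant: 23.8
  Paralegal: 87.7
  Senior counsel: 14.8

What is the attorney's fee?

$63,967.50

Partner: 42.5 × $570 = $24,225.00
Senior counsel: 14.8 × $490 = $7,252.00
Associate: 26.7 × $325 = $8,677.50
Paralegal: 87.7 × $195 = $17,101.50
Legal assistant: 23.8 × $155 = $3,689.00
Subtotal: $24,225.00 + $7,252.00 + $8,677.50 + $17,101.50 + $3,689.00 = $60,945.00
Travel: 39.0 × ($155 ÷ 2) = 39.0 × $77.50 = $3,022.50
Total: $60,945.00 + $3,022.50 = $63,967.50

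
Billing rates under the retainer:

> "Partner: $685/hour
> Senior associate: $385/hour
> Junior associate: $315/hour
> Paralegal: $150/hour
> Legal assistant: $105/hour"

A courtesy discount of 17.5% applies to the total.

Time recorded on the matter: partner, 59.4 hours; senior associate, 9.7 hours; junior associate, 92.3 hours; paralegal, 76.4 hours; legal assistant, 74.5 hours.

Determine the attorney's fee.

$76,543.91

Partner: 59.4 × $685 = $40,689.00
Senior associate: 9.7 × $385 = $3,734.50
Junior associate: 92.3 × $315 = $29,074.50
Paralegal: 76.4 × $150 = $11,460.00
Legal assistant: 74.5 × $105 = $7,822.50
Subtotal: $92,780.50
Less 17.5% discount: −$16,236.59
Total: $92,780.50 − $16,236.59 = $76,543.91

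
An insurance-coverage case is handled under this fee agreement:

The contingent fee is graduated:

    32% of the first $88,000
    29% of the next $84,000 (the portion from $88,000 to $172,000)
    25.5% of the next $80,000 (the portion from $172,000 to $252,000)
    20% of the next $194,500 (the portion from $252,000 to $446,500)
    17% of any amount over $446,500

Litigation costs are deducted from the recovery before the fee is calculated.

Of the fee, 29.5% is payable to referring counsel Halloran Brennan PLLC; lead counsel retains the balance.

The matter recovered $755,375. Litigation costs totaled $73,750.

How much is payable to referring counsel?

$44,778.42

Fee base (net of costs): $755,375 − $73,750 = $681,625
First $88,000 at 32% = $28,160.00
Next $84,000 at 29% = $24,360.00
Next $80,000 at 25.5% = $20,400.00
Next $194,500 at 20% = $38,900.00
Remaining $235,125 at 17% = $39,971.25
Fee: $28,160.00 + $24,360.00 + $20,400.00 + $38,900.00 + $39,971.25 = $151,791.25
Referral share: 29.5% of $151,791.25 = $44,778.42; lead counsel retains $151,791.25 − $44,778.42 = $107,012.83.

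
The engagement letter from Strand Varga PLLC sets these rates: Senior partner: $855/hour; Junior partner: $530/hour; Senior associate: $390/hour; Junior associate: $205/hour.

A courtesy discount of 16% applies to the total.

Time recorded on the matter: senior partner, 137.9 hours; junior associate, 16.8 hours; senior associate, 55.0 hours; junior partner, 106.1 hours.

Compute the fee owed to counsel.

Senior partner: 137.9 × $855 = $117,904.50
Junior partner: 106.1 × $530 = $56,233.00
Senior associate: 55.0 × $390 = $21,450.00
Junior associate: 16.8 × $205 = $3,444.00
Subtotal: $199,031.50
Less 16% discount: −$31,845.04
Total: $199,031.50 − $31,845.04 = $167,186.46

$167,186.46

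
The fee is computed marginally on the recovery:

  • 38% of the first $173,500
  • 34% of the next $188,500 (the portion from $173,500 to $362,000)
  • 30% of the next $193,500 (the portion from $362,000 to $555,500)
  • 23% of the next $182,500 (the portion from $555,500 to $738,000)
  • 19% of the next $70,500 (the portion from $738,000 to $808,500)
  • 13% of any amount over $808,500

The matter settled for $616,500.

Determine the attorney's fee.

$202,100.00

First $173,500 at 38% = $65,930.00
Next $188,500 at 34% = $64,090.00
Next $193,500 at 30% = $58,050.00
Remaining $61,000 at 23% = $14,030.00
Fee: $65,930.00 + $64,090.00 + $58,050.00 + $14,030.00 = $202,100.00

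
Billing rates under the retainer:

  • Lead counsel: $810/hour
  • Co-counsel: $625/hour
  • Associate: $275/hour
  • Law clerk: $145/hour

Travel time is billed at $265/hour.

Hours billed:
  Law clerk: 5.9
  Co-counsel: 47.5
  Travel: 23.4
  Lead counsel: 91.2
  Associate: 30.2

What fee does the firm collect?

Lead counsel: 91.2 × $810 = $73,872.00
Co-counsel: 47.5 × $625 = $29,687.50
Associate: 30.2 × $275 = $8,305.00
Law clerk: 5.9 × $145 = $855.50
Subtotal: $73,872.00 + $29,687.50 + $8,305.00 + $855.50 = $112,720.00
Travel: 23.4 × $265 = $6,201.00
Total: $112,720.00 + $6,201.00 = $118,921.00

$118,921.00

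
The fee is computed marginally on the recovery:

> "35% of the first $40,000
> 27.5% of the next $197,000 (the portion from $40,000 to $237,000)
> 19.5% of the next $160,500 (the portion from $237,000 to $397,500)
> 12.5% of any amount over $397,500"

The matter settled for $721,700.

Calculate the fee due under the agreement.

$139,997.50

First $40,000 at 35% = $14,000.00
Next $197,000 at 27.5% = $54,175.00
Next $160,500 at 19.5% = $31,297.50
Remaining $324,200 at 12.5% = $40,525.00
Fee: $14,000.00 + $54,175.00 + $31,297.50 + $40,525.00 = $139,997.50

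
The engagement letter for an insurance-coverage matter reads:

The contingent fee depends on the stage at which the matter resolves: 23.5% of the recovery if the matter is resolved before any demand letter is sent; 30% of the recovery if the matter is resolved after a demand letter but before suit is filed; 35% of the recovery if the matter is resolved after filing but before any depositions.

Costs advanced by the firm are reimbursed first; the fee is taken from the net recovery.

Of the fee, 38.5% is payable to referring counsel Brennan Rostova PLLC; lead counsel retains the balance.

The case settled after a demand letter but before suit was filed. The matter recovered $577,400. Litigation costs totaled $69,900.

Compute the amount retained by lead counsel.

$93,633.75

Fee base (net of costs): $577,400 − $69,900 = $507,500
The matter settled after a demand letter but before suit was filed, so the 30% rate applies.
$507,500 × 30% = $152,250.00
Referral share: 38.5% of $152,250.00 = $58,616.25; lead counsel retains $152,250.00 − $58,616.25 = $93,633.75.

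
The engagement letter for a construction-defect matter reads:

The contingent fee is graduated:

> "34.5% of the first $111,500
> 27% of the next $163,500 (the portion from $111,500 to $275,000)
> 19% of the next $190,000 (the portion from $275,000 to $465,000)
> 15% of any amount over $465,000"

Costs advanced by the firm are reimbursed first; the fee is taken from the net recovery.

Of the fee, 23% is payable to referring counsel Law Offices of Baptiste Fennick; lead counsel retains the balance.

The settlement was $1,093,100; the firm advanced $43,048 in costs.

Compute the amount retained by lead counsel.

$158,982.13

Fee base (net of costs): $1,093,100 − $43,048 = $1,050,052
First $111,500 at 34.5% = $38,467.50
Next $163,500 at 27% = $44,145.00
Next $190,000 at 19% = $36,100.00
Remaining $585,052 at 15% = $87,757.80
Fee: $38,467.50 + $44,145.00 + $36,100.00 + $87,757.80 = $206,470.30
Referral share: 23% of $206,470.30 = $47,488.17; lead counsel retains $206,470.30 − $47,488.17 = $158,982.13.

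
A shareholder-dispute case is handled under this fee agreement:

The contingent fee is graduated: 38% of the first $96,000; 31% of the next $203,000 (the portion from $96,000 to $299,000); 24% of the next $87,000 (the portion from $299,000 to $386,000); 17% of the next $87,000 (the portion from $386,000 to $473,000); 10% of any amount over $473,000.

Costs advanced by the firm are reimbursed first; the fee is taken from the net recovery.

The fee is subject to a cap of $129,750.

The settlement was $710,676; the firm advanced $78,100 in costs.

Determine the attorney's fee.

$129,750.00

Fee base (net of costs): $710,676 − $78,100 = $632,576
First $96,000 at 38% = $36,480.00
Next $203,000 at 31% = $62,930.00
Next $87,000 at 24% = $20,880.00
Next $87,000 at 17% = $14,790.00
Remaining $159,576 at 10% = $15,957.60
Fee: $36,480.00 + $62,930.00 + $20,880.00 + $14,790.00 + $15,957.60 = $151,037.60
$151,037.60 exceeds the $129,750 cap, so the fee is capped at $129,750.00.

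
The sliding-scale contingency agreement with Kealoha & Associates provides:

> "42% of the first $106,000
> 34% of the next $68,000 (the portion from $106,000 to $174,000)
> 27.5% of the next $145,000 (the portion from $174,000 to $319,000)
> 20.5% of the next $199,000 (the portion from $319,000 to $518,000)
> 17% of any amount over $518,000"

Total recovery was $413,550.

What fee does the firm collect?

$126,897.75

First $106,000 at 42% = $44,520.00
Next $68,000 at 34% = $23,120.00
Next $145,000 at 27.5% = $39,875.00
Remaining $94,550 at 20.5% = $19,382.75
Fee: $44,520.00 + $23,120.00 + $39,875.00 + $19,382.75 = $126,897.75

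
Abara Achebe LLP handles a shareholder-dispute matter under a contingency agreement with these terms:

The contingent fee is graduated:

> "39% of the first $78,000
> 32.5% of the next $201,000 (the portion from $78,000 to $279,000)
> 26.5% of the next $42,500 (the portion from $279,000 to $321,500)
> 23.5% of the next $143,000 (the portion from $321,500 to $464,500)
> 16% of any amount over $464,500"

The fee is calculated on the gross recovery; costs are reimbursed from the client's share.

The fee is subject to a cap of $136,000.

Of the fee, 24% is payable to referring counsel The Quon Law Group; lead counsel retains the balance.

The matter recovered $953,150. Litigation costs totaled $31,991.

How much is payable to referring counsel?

$32,640.00

Fee base is the gross recovery, $953,150; costs are reimbursed separately.
First $78,000 at 39% = $30,420.00
Next $201,000 at 32.5% = $65,325.00
Next $42,500 at 26.5% = $11,262.50
Next $143,000 at 23.5% = $33,605.00
Remaining $488,650 at 16% = $78,184.00
Fee: $30,420.00 + $65,325.00 + $11,262.50 + $33,605.00 + $78,184.00 = $218,796.50
$218,796.50 exceeds the $136,000 cap, so the fee is capped at $136,000.00.
Referral share: 24% of $136,000.00 = $32,640.00; lead counsel retains $136,000.00 − $32,640.00 = $103,360.00.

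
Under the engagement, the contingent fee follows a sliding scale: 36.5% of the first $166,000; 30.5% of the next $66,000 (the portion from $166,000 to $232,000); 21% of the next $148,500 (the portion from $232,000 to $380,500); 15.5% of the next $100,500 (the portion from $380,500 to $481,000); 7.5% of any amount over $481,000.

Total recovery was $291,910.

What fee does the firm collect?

$93,301.10

First $166,000 at 36.5% = $60,590.00
Next $66,000 at 30.5% = $20,130.00
Remaining $59,910 at 21% = $12,581.10
Fee: $60,590.00 + $20,130.00 + $12,581.10 = $93,301.10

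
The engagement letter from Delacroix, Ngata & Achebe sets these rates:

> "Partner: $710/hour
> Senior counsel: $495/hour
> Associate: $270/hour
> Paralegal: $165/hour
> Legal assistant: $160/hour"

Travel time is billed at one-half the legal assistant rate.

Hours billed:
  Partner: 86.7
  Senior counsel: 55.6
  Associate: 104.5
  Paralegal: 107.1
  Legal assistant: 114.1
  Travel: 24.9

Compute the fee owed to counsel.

$155,213.50

Partner: 86.7 × $710 = $61,557.00
Senior counsel: 55.6 × $495 = $27,522.00
Associate: 104.5 × $270 = $28,215.00
Paralegal: 107.1 × $165 = $17,671.50
Legal assistant: 114.1 × $160 = $18,256.00
Subtotal: $61,557.00 + $27,522.00 + $28,215.00 + $17,671.50 + $18,256.00 = $153,221.50
Travel: 24.9 × ($160 ÷ 2) = 24.9 × $80.00 = $1,992.00
Total: $153,221.50 + $1,992.00 = $155,213.50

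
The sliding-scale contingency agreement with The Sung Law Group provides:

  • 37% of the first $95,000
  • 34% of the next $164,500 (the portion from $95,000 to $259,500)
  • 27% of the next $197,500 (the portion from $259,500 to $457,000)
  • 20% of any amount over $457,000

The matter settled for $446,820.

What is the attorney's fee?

First $95,000 at 37% = $35,150.00
Next $164,500 at 34% = $55,930.00
Remaining $187,320 at 27% = $50,576.40
Fee: $35,150.00 + $55,930.00 + $50,576.40 = $141,656.40

$141,656.40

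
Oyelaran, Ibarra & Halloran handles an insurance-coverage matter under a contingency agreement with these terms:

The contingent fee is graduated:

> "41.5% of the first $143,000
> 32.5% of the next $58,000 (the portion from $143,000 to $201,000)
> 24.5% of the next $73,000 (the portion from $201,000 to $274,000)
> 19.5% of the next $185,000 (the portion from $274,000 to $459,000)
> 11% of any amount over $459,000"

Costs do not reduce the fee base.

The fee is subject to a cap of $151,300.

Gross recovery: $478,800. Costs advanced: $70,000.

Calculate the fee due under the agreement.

Fee base is the gross recovery, $478,800; costs are reimbursed separately.
First $143,000 at 41.5% = $59,345.00
Next $58,000 at 32.5% = $18,850.00
Next $73,000 at 24.5% = $17,885.00
Next $185,000 at 19.5% = $36,075.00
Remaining $19,800 at 11% = $2,178.00
Fee: $59,345.00 + $18,850.00 + $17,885.00 + $36,075.00 + $2,178.00 = $134,333.00
$134,333.00 is under the $151,300 cap.

$134,333.00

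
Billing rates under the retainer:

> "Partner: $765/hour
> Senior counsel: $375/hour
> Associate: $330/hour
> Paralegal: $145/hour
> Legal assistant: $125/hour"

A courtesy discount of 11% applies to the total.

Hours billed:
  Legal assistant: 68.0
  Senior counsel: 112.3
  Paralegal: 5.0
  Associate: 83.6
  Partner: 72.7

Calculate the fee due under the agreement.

$119,741.49

Partner: 72.7 × $765 = $55,615.50
Senior counsel: 112.3 × $375 = $42,112.50
Associate: 83.6 × $330 = $27,588.00
Paralegal: 5.0 × $145 = $725.00
Legal assistant: 68.0 × $125 = $8,500.00
Subtotal: $134,541.00
Less 11% discount: −$14,799.51
Total: $134,541.00 − $14,799.51 = $119,741.49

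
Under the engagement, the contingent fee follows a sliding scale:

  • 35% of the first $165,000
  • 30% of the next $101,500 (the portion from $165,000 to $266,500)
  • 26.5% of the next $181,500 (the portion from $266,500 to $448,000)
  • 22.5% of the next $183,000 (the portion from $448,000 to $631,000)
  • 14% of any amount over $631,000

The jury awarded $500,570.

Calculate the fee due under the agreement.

$148,125.75

First $165,000 at 35% = $57,750.00
Next $101,500 at 30% = $30,450.00
Next $181,500 at 26.5% = $48,097.50
Remaining $52,570 at 22.5% = $11,828.25
Fee: $57,750.00 + $30,450.00 + $48,097.50 + $11,828.25 = $148,125.75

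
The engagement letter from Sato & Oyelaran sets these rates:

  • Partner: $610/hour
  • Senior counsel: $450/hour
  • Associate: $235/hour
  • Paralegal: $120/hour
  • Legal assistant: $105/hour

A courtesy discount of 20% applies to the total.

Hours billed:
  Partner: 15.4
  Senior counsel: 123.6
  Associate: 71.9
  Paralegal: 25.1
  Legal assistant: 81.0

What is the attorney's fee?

$74,742.00

Partner: 15.4 × $610 = $9,394.00
Senior counsel: 123.6 × $450 = $55,620.00
Associate: 71.9 × $235 = $16,896.50
Paralegal: 25.1 × $120 = $3,012.00
Legal assistant: 81.0 × $105 = $8,505.00
Subtotal: $93,427.50
Less 20% discount: −$18,685.50
Total: $93,427.50 − $18,685.50 = $74,742.00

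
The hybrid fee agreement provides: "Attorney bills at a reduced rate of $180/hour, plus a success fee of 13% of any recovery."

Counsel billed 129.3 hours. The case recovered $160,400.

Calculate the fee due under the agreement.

Hourly: 129.3 × $180 = $23,274.00
Success fee: 13% of $160,400 = $20,852.00
Total: $23,274.00 + $20,852.00 = $44,126.00

$44,126.00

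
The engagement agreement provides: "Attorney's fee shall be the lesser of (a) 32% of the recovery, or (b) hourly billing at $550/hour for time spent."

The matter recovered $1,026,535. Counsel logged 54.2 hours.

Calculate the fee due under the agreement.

(a) 32% of $1,026,535 = $328,491.20
(b) 54.2 × $550 = $29,810.00
The lesser is (b): $29,810.00.

$29,810.00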